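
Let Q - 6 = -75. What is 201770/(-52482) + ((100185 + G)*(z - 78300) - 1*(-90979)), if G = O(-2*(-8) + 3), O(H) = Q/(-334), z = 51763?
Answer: -23300616350054167/8764494 ≈ -2.6585e+9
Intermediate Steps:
Q = -69 (Q = 6 - 75 = -69)
O(H) = 69/334 (O(H) = -69/(-334) = -69*(-1/334) = 69/334)
G = 69/334 ≈ 0.20659
201770/(-52482) + ((100185 + G)*(z - 78300) - 1*(-90979)) = 201770/(-52482) + ((100185 + 69/334)*(51763 - 78300) - 1*(-90979)) = 201770*(-1/52482) + ((33461859/334)*(-26537) + 90979) = -100885/26241 + (-887977352283/334 + 90979) = -100885/26241 - 887946965297/334 = -23300616350054167/8764494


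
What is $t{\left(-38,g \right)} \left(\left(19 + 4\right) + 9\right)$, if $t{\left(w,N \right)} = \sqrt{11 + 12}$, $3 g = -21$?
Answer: $32 \sqrt{23} \approx 153.47$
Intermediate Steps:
$g = -7$ ($g = \frac{1}{3} \left(-21\right) = -7$)
$t{\left(w,N \right)} = \sqrt{23}$
$t{\left(-38,g \right)} \left(\left(19 + 4\right) + 9\right) = \sqrt{23} \left(\left(19 + 4\right) + 9\right) = \sqrt{23} \left(23 + 9\right) = \sqrt{23} \cdot 32 = 32 \sqrt{23}$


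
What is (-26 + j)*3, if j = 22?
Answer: -12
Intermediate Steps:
(-26 + j)*3 = (-26 + 22)*3 = -4*3 = -12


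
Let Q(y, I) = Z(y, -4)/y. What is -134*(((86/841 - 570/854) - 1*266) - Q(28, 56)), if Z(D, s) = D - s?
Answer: 12882201622/359107 ≈ 35873.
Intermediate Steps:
Q(y, I) = (4 + y)/y (Q(y, I) = (y - 1*(-4))/y = (y + 4)/y = (4 + y)/y)
-134*(((86/841 - 570/854) - 1*266) - Q(28, 56)) = -134*(((86/841 - 570/854) - 1*266) - (4 + 28)/28) = -134*(((86*(1/841) - 570*1/854) - 266) - 32/28) = -134*(((86/841 - 285/427) - 266) - 1*8/7) = -134*((-202963/359107 - 266) - 8/7) = -134*(-95725425/359107 - 8/7) = -134*(-96135833/359107) = 12882201622/359107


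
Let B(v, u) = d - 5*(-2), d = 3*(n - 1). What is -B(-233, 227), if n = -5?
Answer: 8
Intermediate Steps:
d = -18 (d = 3*(-5 - 1) = 3*(-6) = -18)
B(v, u) = -8 (B(v, u) = -18 - 5*(-2) = -18 + 10 = -8)
-B(-233, 227) = -1*(-8) = 8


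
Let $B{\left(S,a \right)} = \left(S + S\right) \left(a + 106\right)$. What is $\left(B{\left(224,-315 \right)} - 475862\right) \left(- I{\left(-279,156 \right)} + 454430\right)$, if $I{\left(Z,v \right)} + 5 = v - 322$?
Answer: $-258892541894$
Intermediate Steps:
$I{\left(Z,v \right)} = -327 + v$ ($I{\left(Z,v \right)} = -5 + \left(v - 322\right) = -5 + \left(-322 + v\right) = -327 + v$)
$B{\left(S,a \right)} = 2 S \left(106 + a\right)$
$\left(B{\left(224,-315 \right)} - 475862\right) \left(- I{\left(-279,156 \right)} + 454430\right) = \left(2 \cdot 224 \left(106 - 315\right) - 475862\right) \left(- (-327 + 156) + 454430\right) = \left(2 \cdot 224 \left(-209\right) - 475862\right) \left(\left(-1\right) \left(-171\right) + 454430\right) = \left(-93632 - 475862\right) \left(171 + 454430\right) = \left(-569494\right) 454601 = -258892541894$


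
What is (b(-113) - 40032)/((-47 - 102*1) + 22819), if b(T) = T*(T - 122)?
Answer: -13477/22670 ≈ -0.59449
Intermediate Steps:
b(T) = T*(-122 + T)
(b(-113) - 40032)/((-47 - 102*1) + 22819) = (-113*(-122 - 113) - 40032)/((-47 - 102*1) + 22819) = (-113*(-235) - 40032)/((-47 - 102) + 22819) = (26555 - 40032)/(-149 + 22819) = -13477/22670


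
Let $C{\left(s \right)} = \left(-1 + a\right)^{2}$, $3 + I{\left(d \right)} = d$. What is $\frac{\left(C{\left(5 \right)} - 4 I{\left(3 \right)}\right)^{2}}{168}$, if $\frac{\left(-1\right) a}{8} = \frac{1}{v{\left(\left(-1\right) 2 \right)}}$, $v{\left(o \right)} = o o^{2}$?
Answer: $0$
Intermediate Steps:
$I{\left(d \right)} = -3 + d$
$v{\left(o \right)} = o^{3}$
$a = 1$ ($a = - \frac{8}{\left(\left(-1\right) 2\right)^{3}} = - \frac{8}{\left(-2\right)^{3}} = - \frac{8}{-8} = \left(-8\right) \left(- \frac{1}{8}\right) = 1$)
$C{\left(s \right)} = 0$ ($C{\left(s \right)} = \left(-1 + 1\right)^{2} = 0^{2} = 0$)
$\frac{\left(C{\left(5 \right)} - 4 I{\left(3 \right)}\right)^{2}}{168} = \frac{\left(0 - 4 \left(-3 + 3\right)\right)^{2}}{168} = \left(0 - 0\right)^{2} \cdot \frac{1}{168} = \left(0 + 0\right)^{2} \cdot \frac{1}{168} = 0^{2} \cdot \frac{1}{168} = 0 \cdot \frac{1}{168} = 0$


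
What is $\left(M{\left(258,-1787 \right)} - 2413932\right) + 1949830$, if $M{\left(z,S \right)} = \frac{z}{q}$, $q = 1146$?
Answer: $- \frac{88643439}{191} \approx -4.641 \cdot 10^{5}$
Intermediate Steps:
$M{\left(z,S \right)} = \frac{z}{1146}$
$\left(M{\left(258,-1787 \right)} - 2413932\right) + 1949830 = \left(\frac{1}{1146} \cdot 258 - 2413932\right) + 1949830 = \left(\frac{43}{191} - 2413932\right) + 1949830 = - \frac{461060969}{191} + 1949830 = - \frac{88643439}{191}$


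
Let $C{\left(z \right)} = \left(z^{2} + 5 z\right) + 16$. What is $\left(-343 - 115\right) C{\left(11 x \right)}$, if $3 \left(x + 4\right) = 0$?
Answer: $-793256$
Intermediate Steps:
$x = -4$ ($x = -4 + \frac{1}{3} \cdot 0 = -4 + 0 = -4$)
$C{\left(z \right)} = 16 + z^{2} + 5 z$
$\left(-343 - 115\right) C{\left(11 x \right)} = \left(-343 - 115\right) \left(16 + \left(11 \left(-4\right)\right)^{2} + 5 \cdot 11 \left(-4\right)\right) = - 458 \left(16 + \left(-44\right)^{2} + 5 \left(-44\right)\right) = - 458 \left(16 + 1936 - 220\right) = \left(-458\right) 1732 = -793256$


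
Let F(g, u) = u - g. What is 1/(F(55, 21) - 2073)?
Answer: -1/2107 ≈ -0.00047461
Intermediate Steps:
1/(F(55, 21) - 2073) = 1/((21 - 1*55) - 2073) = 1/((21 - 55) - 2073) = 1/(-34 - 2073) = 1/(-2107) = -1/2107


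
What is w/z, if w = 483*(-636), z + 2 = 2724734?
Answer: -8533/75687 ≈ -0.11274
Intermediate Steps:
z = 2724732 (z = -2 + 2724734 = 2724732)
w = -307188
w/z = -307188/2724732 = -307188*1/2724732 = -8533/75687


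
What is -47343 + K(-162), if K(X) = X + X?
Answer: -47667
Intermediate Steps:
K(X) = 2*X
-47343 + K(-162) = -47343 + 2*(-162) = -47343 - 324 = -47667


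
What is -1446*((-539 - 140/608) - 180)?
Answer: 79040529/76 ≈ 1.0400e+6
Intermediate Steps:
-1446*((-539 - 140/608) - 180) = -1446*((-539 - 1*35/152) - 180) = -1446*((-539 - 35/152) - 180) = -1446*(-81963/152 - 180) = -1446*(-109323)/152 = -1*(-79040529/76) = 79040529/76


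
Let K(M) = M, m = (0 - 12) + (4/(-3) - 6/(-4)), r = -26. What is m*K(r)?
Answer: 923/3 ≈ 307.67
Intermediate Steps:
m = -71/6 (m = -12 + (4*(-⅓) - 6*(-¼)) = -12 + (-4/3 + 3/2) = -12 + ⅙ = -71/6 ≈ -11.833)
m*K(r) = -71/6*(-26) = 923/3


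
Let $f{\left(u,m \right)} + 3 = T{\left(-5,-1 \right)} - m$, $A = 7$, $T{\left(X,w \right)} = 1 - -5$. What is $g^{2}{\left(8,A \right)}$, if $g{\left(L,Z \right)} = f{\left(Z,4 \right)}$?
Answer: $1$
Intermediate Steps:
$T{\left(X,w \right)} = 6$ ($T{\left(X,w \right)} = 1 + 5 = 6$)
$f{\left(u,m \right)} = 3 - m$ ($f{\left(u,m \right)} = -3 - \left(-6 + m\right) = 3 - m$)
$g{\left(L,Z \right)} = -1$ ($g{\left(L,Z \right)} = 3 - 4 = -1$)
$g^{2}{\left(8,A \right)} = \left(-1\right)^{2} = 1$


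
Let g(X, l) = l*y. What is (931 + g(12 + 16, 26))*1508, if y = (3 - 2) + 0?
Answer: 1443156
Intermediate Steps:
y = 1 (y = 1 + 0 = 1)
g(X, l) = l (g(X, l) = l*1 = l)
(931 + g(12 + 16, 26))*1508 = (931 + 26)*1508 = 957*1508 = 1443156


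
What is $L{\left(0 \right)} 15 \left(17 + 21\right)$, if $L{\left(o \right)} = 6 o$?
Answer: $0$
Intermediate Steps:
$L{\left(0 \right)} 15 \left(17 + 21\right) = 6 \cdot 0 \cdot 15 \left(17 + 21\right) = 0 \cdot 15 \cdot 38 = 0 \cdot 570 = 0$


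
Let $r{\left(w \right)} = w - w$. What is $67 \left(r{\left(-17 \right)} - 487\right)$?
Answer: $-32629$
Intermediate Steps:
$r{\left(w \right)} = 0$
$67 \left(r{\left(-17 \right)} - 487\right) = 67 \left(0 - 487\right) = 67 \left(-487\right) = -32629$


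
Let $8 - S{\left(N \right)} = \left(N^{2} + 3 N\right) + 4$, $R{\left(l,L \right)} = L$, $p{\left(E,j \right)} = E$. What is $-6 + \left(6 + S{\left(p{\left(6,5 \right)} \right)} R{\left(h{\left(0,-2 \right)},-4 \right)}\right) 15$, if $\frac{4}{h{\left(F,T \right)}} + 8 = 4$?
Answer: $3084$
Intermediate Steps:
$h{\left(F,T \right)} = -1$ ($h{\left(F,T \right)} = \frac{4}{-8 + 4} = \frac{4}{-4} = 4 \left(- \frac{1}{4}\right) = -1$)
$S{\left(N \right)} = 4 - N^{2} - 3 N$ ($S{\left(N \right)} = 8 - \left(\left(N^{2} + 3 N\right) + 4\right) = 8 - \left(4 + N^{2} + 3 N\right) = 4 - N^{2} - 3 N$)
$-6 + \left(6 + S{\left(p{\left(6,5 \right)} \right)} R{\left(h{\left(0,-2 \right)},-4 \right)}\right) 15 = -6 + \left(6 + \left(4 - 6^{2} - 18\right) \left(-4\right)\right) 15 = -6 + \left(6 + \left(4 - 36 - 18\right) \left(-4\right)\right) 15 = -6 + \left(6 - -200\right) 15 = -6 + \left(6 + 200\right) 15 = -6 + 206 \cdot 15 = -6 + 3090 = 3084$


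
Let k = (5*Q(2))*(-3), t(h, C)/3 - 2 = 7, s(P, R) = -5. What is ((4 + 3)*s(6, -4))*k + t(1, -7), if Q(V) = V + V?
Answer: 2127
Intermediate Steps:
Q(V) = 2*V
t(h, C) = 27 (t(h, C) = 6 + 3*7 = 6 + 21 = 27)
k = -60 (k = (5*(2*2))*(-3) = (5*4)*(-3) = 20*(-3) = -60)
((4 + 3)*s(6, -4))*k + t(1, -7) = ((4 + 3)*(-5))*(-60) + 27 = (7*(-5))*(-60) + 27 = -35*(-60) + 27 = 2100 + 27 = 2127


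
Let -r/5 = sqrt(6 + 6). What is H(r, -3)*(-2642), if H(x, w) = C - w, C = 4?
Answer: -18494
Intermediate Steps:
r = -10*sqrt(3) (r = -5*sqrt(6 + 6) = -10*sqrt(3) ≈ -17.320)
H(x, w) = 4 - w
H(r, -3)*(-2642) = (4 - 1*(-3))*(-2642) = (4 + 3)*(-2642) = 7*(-2642) = -18494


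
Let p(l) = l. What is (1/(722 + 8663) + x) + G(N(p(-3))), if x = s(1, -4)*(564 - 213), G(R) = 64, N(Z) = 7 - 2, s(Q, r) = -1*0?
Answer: 600641/9385 ≈ 64.000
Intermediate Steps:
s(Q, r) = 0
N(Z) = 5
x = 0 (x = 0*(564 - 213) = 0*351 = 0)
(1/(722 + 8663) + x) + G(N(p(-3))) = (1/(722 + 8663) + 0) + 64 = (1/9385 + 0) + 64 = 1/9385 + 64 = 600641/9385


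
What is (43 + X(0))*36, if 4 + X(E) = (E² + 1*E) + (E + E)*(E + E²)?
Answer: 1404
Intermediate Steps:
X(E) = -4 + E + E² + 2*E*(E + E²) (X(E) = -4 + ((E² + 1*E) + (E + E)*(E + E²)) = -4 + ((E² + E) + (2*E)*(E + E²)) = -4 + ((E + E²) + 2*E*(E + E²)) = -4 + (E + E² + 2*E*(E + E²)) = -4 + E + E² + 2*E*(E + E²))
(43 + X(0))*36 = (43 + (-4 + 0 + 2*0³ + 3*0²))*36 = (43 + (-4 + 0 + 2*0 + 3*0))*36 = (43 + (-4 + 0 + 0 + 0))*36 = (43 - 4)*36 = 39*36 = 1404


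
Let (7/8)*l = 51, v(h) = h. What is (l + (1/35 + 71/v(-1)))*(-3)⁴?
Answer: -35964/35 ≈ -1027.5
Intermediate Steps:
l = 408/7 (l = (8/7)*51 = 408/7 ≈ 58.286)
(l + (1/35 + 71/v(-1)))*(-3)⁴ = (408/7 + (1/35 + 71/(-1)))*(-3)⁴ = (408/7 + (1*(1/35) + 71*(-1)))*81 = (408/7 + (1/35 - 71))*81 = (408/7 - 2484/35)*81 = -444/35*81 = -35964/35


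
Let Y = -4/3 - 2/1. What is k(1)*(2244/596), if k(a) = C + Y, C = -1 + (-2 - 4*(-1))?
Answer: -1309/149 ≈ -8.7852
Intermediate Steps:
C = 1 (C = -1 + (-2 + 4) = -1 + 2 = 1)
Y = -10/3 (Y = -4*⅓ - 2*1 = -4/3 - 2 = -10/3 ≈ -3.3333)
k(a) = -7/3 (k(a) = 1 - 10/3 = -7/3)
k(1)*(2244/596) = -5236/596 = -7/3*561/149 = -1309/149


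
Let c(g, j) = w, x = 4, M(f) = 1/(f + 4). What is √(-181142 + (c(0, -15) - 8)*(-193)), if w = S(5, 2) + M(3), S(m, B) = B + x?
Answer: I*√8858395/7 ≈ 425.19*I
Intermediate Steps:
M(f) = 1/(4 + f)
S(m, B) = 4 + B (S(m, B) = B + 4 = 4 + B)
w = 43/7 (w = (4 + 2) + 1/(4 + 3) = 6 + 1/7 = 6 + ⅐ = 43/7 ≈ 6.1429)
c(g, j) = 43/7
√(-181142 + (c(0, -15) - 8)*(-193)) = √(-181142 + (43/7 - 8)*(-193)) = √(-181142 - 13/7*(-193)) = √(-181142 + 2509/7) = √(-1265485/7) = I*√8858395/7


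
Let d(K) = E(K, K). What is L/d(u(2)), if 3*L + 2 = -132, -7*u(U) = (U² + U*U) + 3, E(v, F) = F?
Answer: 938/33 ≈ 28.424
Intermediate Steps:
u(U) = -3/7 - 2*U²/7 (u(U) = -((U² + U*U) + 3)/7 = -((U² + U²) + 3)/7 = -(2*U² + 3)/7 = -(3 + 2*U²)/7 = -3/7 - 2*U²/7)
d(K) = K
L = -134/3 (L = -⅔ + (⅓)*(-132) = -⅔ - 44 = -134/3 ≈ -44.667)
L/d(u(2)) = -134/(3*(-3/7 - 2/7*2²)) = -134/(3*(-3/7 - 2/7*4)) = -134/(3*(-3/7 - 8/7)) = -134/(3*(-11/7)) = -134/3*(-7/11) = 938/33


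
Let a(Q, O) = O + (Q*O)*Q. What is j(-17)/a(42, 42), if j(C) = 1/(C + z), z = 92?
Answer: 1/5559750 ≈ 1.7986e-7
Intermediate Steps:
a(Q, O) = O + O*Q**2 (a(Q, O) = O + (O*Q)*Q = O + O*Q**2)
j(C) = 1/(92 + C) (j(C) = 1/(C + 92) = 1/(92 + C))
j(-17)/a(42, 42) = 1/((92 - 17)*((42*(1 + 42**2)))) = 1/(75*((42*(1 + 1764)))) = 1/(75*((42*1765))) = (1/75)/74130 = (1/75)*(1/74130) = 1/5559750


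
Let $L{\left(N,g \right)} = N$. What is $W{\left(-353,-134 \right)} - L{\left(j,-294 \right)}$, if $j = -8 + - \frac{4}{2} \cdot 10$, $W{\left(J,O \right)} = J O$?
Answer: $47330$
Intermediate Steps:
$j = -28$ ($j = -8 + \left(-4\right) \frac{1}{2} \cdot 10 = -8 - 20 = -28$)
$W{\left(-353,-134 \right)} - L{\left(j,-294 \right)} = \left(-353\right) \left(-134\right) - -28 = 47302 + 28 = 47330$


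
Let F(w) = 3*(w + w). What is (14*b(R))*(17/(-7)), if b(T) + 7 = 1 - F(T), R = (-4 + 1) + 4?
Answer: 408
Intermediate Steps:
F(w) = 6*w (F(w) = 3*(2*w) = 6*w)
R = 1 (R = -3 + 4 = 1)
b(T) = -6 - 6*T (b(T) = -7 + (1 - 6*T) = -6 - 6*T)
(14*b(R))*(17/(-7)) = (14*(-6 - 6*1))*(17/(-7)) = (14*(-6 - 6))*(17*(-1/7)) = (14*(-12))*(-17/7) = -168*(-17/7) = 408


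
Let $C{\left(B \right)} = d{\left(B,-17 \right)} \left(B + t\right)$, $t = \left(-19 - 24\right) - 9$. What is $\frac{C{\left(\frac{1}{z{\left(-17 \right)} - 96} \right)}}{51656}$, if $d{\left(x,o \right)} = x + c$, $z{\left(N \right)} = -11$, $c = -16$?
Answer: $\frac{9532845}{591409544} \approx 0.016119$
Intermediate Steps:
$d{\left(x,o \right)} = -16 + x$ ($d{\left(x,o \right)} = x - 16 = -16 + x$)
$t = -52$ ($t = -43 - 9 = -52$)
$C{\left(B \right)} = \left(-52 + B\right) \left(-16 + B\right)$ ($C{\left(B \right)} = \left(-16 + B\right) \left(B - 52\right) = \left(-16 + B\right) \left(-52 + B\right) = \left(-52 + B\right) \left(-16 + B\right)$)
$\frac{C{\left(\frac{1}{z{\left(-17 \right)} - 96} \right)}}{51656} = \frac{\left(-52 + \frac{1}{-11 - 96}\right) \left(-16 + \frac{1}{-11 - 96}\right)}{51656} = \left(-52 + \frac{1}{-107}\right) \left(-16 + \frac{1}{-107}\right) \frac{1}{51656} = \left(-52 - \frac{1}{107}\right) \left(-16 - \frac{1}{107}\right) \frac{1}{51656} = \left(- \frac{5565}{107}\right) \left(- \frac{1713}{107}\right) \frac{1}{51656} = \frac{9532845}{11449} \cdot \frac{1}{51656} = \frac{9532845}{591409544}$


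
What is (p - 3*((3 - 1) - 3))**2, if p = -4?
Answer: 1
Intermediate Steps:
(p - 3*((3 - 1) - 3))**2 = (-4 - 3*((3 - 1) - 3))**2 = (-4 - 3*(2 - 3))**2 = (-4 - 3*(-1))**2 = (-4 + 3)**2 = (-1)**2 = 1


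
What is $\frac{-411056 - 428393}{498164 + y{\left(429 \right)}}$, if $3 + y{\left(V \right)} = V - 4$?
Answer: $- \frac{839449}{498586} \approx -1.6837$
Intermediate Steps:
$y{\left(V \right)} = -7 + V$ ($y{\left(V \right)} = -3 + \left(V - 4\right) = -3 + \left(-4 + V\right) = -7 + V$)
$\frac{-411056 - 428393}{498164 + y{\left(429 \right)}} = \frac{-411056 - 428393}{498164 + \left(-7 + 429\right)} = - \frac{839449}{498164 + 422} = - \frac{839449}{498586}$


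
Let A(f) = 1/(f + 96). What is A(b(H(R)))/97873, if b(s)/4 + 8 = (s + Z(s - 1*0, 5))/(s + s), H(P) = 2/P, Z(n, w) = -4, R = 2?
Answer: 1/5676634 ≈ 1.7616e-7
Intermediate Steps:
b(s) = -32 + 2*(-4 + s)/s (b(s) = -32 + 4*((s - 4)/(s + s)) = -32 + 4*((-4 + s)/((2*s))) = -32 + 4*((-4 + s)*(1/(2*s))) = -32 + 4*((-4 + s)/(2*s)) = -32 + 2*(-4 + s)/s)
A(f) = 1/(96 + f)
A(b(H(R)))/97873 = 1/((96 + (-30 - 8/1))*97873) = (1/97873)/(96 + (-30 - 8/1)) = (1/97873)/(96 + (-30 - 8*1)) = (1/97873)/(96 + (-30 - 8)) = (1/97873)/(96 - 38) = (1/97873)/58 = (1/58)*(1/97873) = 1/5676634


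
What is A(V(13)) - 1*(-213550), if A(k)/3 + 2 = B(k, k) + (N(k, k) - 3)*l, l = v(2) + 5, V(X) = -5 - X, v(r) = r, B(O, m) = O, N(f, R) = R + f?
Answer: 212671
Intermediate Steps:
l = 7 (l = 2 + 5 = 7)
A(k) = -69 + 45*k (A(k) = -6 + 3*(k + ((k + k) - 3)*7) = -6 + 3*(k + (2*k - 3)*7) = -6 + 3*(k + (-3 + 2*k)*7) = -6 + 3*(k + (-21 + 14*k)) = -6 + 3*(-21 + 15*k) = -6 + (-63 + 45*k) = -69 + 45*k)
A(V(13)) - 1*(-213550) = (-69 + 45*(-5 - 1*13)) - 1*(-213550) = (-69 + 45*(-5 - 13)) + 213550 = (-69 + 45*(-18)) + 213550 = (-69 - 810) + 213550 = -879 + 213550 = 212671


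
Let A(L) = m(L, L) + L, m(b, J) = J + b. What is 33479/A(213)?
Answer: 33479/639 ≈ 52.393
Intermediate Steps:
A(L) = 3*L (A(L) = (L + L) + L = 2*L + L = 3*L)
33479/A(213) = 33479/((3*213)) = 33479/639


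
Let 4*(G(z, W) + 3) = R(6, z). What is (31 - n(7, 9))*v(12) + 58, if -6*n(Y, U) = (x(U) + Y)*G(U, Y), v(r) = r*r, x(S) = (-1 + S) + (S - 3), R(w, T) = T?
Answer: 4144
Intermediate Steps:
G(z, W) = -3 + z/4
x(S) = -4 + 2*S (x(S) = (-1 + S) + (-3 + S) = -4 + 2*S)
v(r) = r²
n(Y, U) = -(-3 + U/4)*(-4 + Y + 2*U)/6 (n(Y, U) = -((-4 + 2*U) + Y)*(-3 + U/4)/6 = -(-4 + Y + 2*U)*(-3 + U/4)/6 = -(-3 + U/4)*(-4 + Y + 2*U)/6)
(31 - n(7, 9))*v(12) + 58 = (31 - (-1)*(-12 + 9)*(-4 + 7 + 2*9)/24)*12² + 58 = (31 - (-1)*(-3)*(-4 + 7 + 18)/24)*144 + 58 = (31 - (-1)*(-3)*21/24)*144 + 58 = (31 - 1*21/8)*144 + 58 = (31 - 21/8)*144 + 58 = (227/8)*144 + 58 = 4086 + 58 = 4144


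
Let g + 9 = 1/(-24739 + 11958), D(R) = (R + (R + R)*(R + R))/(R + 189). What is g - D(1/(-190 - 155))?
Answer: -2587639203079/287513451780 ≈ -9.0001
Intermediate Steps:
D(R) = (R + 4*R²)/(189 + R) (D(R) = (R + (2*R)*(2*R))/(189 + R) = (R + 4*R²)/(189 + R))
g = -115030/12781 (g = -9 + 1/(-24739 + 11958) = -9 + 1/(-12781) = -9 - 1/12781 = -115030/12781 ≈ -9.0001)
g - D(1/(-190 - 155)) = -115030/12781 - (1 + 4/(-190 - 155))/((-190 - 155)*(189 + 1/(-190 - 155))) = -115030/12781 - (1 + 4/(-345))/((-345)*(189 + 1/(-345))) = -115030/12781 - (-1)*(1 + 4*(-1/345))/(345*(189 - 1/345)) = -115030/12781 - (-1)*(1 - 4/345)/(345*65204/345) = -115030/12781 - (-1)*345*341/(345*65204*345) = -115030/12781 - 1*(-341/22495380) = -115030/12781 + 341/22495380 = -2587639203079/287513451780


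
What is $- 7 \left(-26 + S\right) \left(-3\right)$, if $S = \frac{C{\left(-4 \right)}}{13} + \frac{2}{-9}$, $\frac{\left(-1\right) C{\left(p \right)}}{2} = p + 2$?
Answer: $- \frac{21224}{39} \approx -544.21$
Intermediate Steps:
$C{\left(p \right)} = -4 - 2 p$ ($C{\left(p \right)} = - 2 \left(p + 2\right) = - 2 \left(2 + p\right) = -4 - 2 p$)
$S = \frac{10}{117}$ ($S = \frac{-4 - -8}{13} + \frac{2}{-9} = \left(-4 + 8\right) \frac{1}{13} + 2 \left(- \frac{1}{9}\right) = 4 \cdot \frac{1}{13} - \frac{2}{9} = \frac{4}{13} - \frac{2}{9} = \frac{10}{117} \approx 0.08547$)
$- 7 \left(-26 + S\right) \left(-3\right) = - 7 \left(-26 + \frac{10}{117}\right) \left(-3\right) = \left(-7\right) \left(- \frac{3032}{117}\right) \left(-3\right) = \frac{21224}{117} \left(-3\right) = - \frac{21224}{39}$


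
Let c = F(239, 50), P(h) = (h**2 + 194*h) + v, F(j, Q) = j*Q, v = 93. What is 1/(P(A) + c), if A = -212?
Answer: 1/15859 ≈ 6.3056e-5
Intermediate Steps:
F(j, Q) = Q*j
P(h) = 93 + h**2 + 194*h (P(h) = (h**2 + 194*h) + 93 = 93 + h**2 + 194*h)
c = 11950 (c = 50*239 = 11950)
1/(P(A) + c) = 1/((93 + (-212)**2 + 194*(-212)) + 11950) = 1/((93 + 44944 - 41128) + 11950) = 1/(3909 + 11950) = 1/15859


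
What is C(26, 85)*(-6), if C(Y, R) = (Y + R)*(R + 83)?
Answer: -111888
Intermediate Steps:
C(Y, R) = (83 + R)*(R + Y) (C(Y, R) = (R + Y)*(83 + R) = (83 + R)*(R + Y))
C(26, 85)*(-6) = (85² + 83*85 + 83*26 + 85*26)*(-6) = (7225 + 7055 + 2158 + 2210)*(-6) = 18648*(-6) = -111888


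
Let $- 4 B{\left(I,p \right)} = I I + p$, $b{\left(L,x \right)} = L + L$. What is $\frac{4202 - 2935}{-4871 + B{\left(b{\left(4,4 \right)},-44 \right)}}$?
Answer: $- \frac{1267}{4876} \approx -0.25984$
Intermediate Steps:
$b{\left(L,x \right)} = 2 L$
$B{\left(I,p \right)} = - \frac{p}{4} - \frac{I^{2}}{4}$ ($B{\left(I,p \right)} = - \frac{I I + p}{4} = - \frac{I^{2} + p}{4} = - \frac{p + I^{2}}{4} = - \frac{p}{4} - \frac{I^{2}}{4}$)
$\frac{4202 - 2935}{-4871 + B{\left(b{\left(4,4 \right)},-44 \right)}} = \frac{4202 - 2935}{-4871 - \left(-11 + \frac{\left(2 \cdot 4\right)^{2}}{4}\right)} = \frac{1267}{-4871 + \left(11 - \frac{8^{2}}{4}\right)} = \frac{1267}{-4871 + \left(11 - 16\right)} = \frac{1267}{-4871 - 5} = \frac{1267}{-4876} = 1267 \left(- \frac{1}{4876}\right) = - \frac{1267}{4876}$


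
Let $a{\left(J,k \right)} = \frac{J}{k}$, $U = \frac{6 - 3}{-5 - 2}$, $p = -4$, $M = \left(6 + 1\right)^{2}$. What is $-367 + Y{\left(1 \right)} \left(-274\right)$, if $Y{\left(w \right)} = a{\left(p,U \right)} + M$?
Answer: $- \frac{49051}{3} \approx -16350.0$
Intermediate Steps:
$M = 49$ ($M = 7^{2} = 49$)
$U = - \frac{3}{7}$ ($U = \frac{3}{-7} = 3 \left(- \frac{1}{7}\right) = - \frac{3}{7} \approx -0.42857$)
$Y{\left(w \right)} = \frac{175}{3}$ ($Y{\left(w \right)} = - \frac{4}{- \frac{3}{7}} + 49 = \left(-4\right) \left(- \frac{7}{3}\right) + 49 = \frac{28}{3} + 49 = \frac{175}{3}$)
$-367 + Y{\left(1 \right)} \left(-274\right) = -367 + \frac{175}{3} \left(-274\right) = -367 - \frac{47950}{3} = - \frac{49051}{3}$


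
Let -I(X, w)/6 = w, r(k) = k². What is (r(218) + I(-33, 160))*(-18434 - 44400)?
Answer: -2925802376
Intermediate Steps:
I(X, w) = -6*w
(r(218) + I(-33, 160))*(-18434 - 44400) = (218² - 6*160)*(-18434 - 44400) = (47524 - 960)*(-62834) = 46564*(-62834) = -2925802376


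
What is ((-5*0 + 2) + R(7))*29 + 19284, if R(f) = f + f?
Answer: 19748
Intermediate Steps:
R(f) = 2*f
((-5*0 + 2) + R(7))*29 + 19284 = ((-5*0 + 2) + 2*7)*29 + 19284 = ((0 + 2) + 14)*29 + 19284 = (2 + 14)*29 + 19284 = 16*29 + 19284 = 464 + 19284 = 19748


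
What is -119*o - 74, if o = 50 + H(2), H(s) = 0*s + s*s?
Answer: -6500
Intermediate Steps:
H(s) = s**2 (H(s) = 0 + s**2 = s**2)
o = 54 (o = 50 + 2**2 = 50 + 4 = 54)
-119*o - 74 = -119*54 - 74 = -6426 - 74 = -6500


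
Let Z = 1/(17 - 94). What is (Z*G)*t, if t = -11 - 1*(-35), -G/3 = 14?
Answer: 144/11 ≈ 13.091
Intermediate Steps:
G = -42 (G = -3*14 = -42)
Z = -1/77 (Z = 1/(-77) = -1/77 ≈ -0.012987)
t = 24 (t = -11 + 35 = 24)
(Z*G)*t = -1/77*(-42)*24 = (6/11)*24 = 144/11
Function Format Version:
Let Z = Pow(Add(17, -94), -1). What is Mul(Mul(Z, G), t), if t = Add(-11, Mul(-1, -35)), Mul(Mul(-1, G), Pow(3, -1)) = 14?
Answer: Rational(144, 11) ≈ 13.091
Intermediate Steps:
G = -42 (G = Mul(-3, 14) = -42)
Z = Rational(-1, 77) (Z = Pow(-77, -1) = Rational(-1, 77) ≈ -0.012987)
t = 24 (t = Add(-11, 35) = 24)
Mul(Mul(Z, G), t) = Mul(Mul(Rational(-1, 77), -42), 24) = Mul(Rational(6, 11), 24) = Rational(144, 11)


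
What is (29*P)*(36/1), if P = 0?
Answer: 0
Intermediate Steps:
(29*P)*(36/1) = (29*0)*(36/1) = 0*(36*1) = 0*36 = 0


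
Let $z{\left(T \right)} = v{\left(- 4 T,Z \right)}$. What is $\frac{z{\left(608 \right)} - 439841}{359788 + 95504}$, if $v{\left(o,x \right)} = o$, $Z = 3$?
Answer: $- \frac{442273}{455292} \approx -0.97141$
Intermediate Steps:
$z{\left(T \right)} = - 4 T$
$\frac{z{\left(608 \right)} - 439841}{359788 + 95504} = \frac{\left(-4\right) 608 - 439841}{359788 + 95504} = \frac{-2432 - 439841}{455292} = \left(-442273\right) \frac{1}{455292} = - \frac{442273}{455292}$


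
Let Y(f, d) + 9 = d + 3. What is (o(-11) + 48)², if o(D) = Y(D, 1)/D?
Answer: 284089/121 ≈ 2347.8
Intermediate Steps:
Y(f, d) = -6 + d (Y(f, d) = -9 + (d + 3) = -9 + (3 + d) = -6 + d)
o(D) = -5/D (o(D) = (-6 + 1)/D = -5/D)
(o(-11) + 48)² = (-5/(-11) + 48)² = (-5*(-1/11) + 48)² = (5/11 + 48)² = (533/11)² = 284089/121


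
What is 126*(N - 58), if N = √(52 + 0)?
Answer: -7308 + 252*√13 ≈ -6399.4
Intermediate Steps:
N = 2*√13 (N = √52 = 2*√13 ≈ 7.2111)
126*(N - 58) = 126*(2*√13 - 58) = 126*(-58 + 2*√13) = -7308 + 252*√13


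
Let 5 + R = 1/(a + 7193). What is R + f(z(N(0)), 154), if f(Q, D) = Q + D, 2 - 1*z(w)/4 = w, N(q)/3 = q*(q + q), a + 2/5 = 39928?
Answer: 36989676/235603 ≈ 157.00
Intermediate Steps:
a = 199638/5 (a = -⅖ + 39928 = 199638/5 ≈ 39928.)
N(q) = 6*q² (N(q) = 3*(q*(q + q)) = 3*(q*(2*q)) = 3*(2*q²) = 6*q²)
z(w) = 8 - 4*w
f(Q, D) = D + Q
R = -1178010/235603 (R = -5 + 1/(199638/5 + 7193) = -5 + 1/(235603/5) = -5 + 5/235603 = -1178010/235603 ≈ -5.0000)
R + f(z(N(0)), 154) = -1178010/235603 + (154 + (8 - 24*0²)) = -1178010/235603 + (154 + (8 - 24*0)) = -1178010/235603 + (154 + (8 - 4*0)) = -1178010/235603 + (154 + (8 + 0)) = -1178010/235603 + (154 + 8) = -1178010/235603 + 162 = 36989676/235603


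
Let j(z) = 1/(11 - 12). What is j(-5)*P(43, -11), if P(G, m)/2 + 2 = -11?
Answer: 26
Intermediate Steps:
P(G, m) = -26 (P(G, m) = -4 + 2*(-11) = -4 - 22 = -26)
j(z) = -1 (j(z) = 1/(-1) = -1)
j(-5)*P(43, -11) = -1*(-26) = 26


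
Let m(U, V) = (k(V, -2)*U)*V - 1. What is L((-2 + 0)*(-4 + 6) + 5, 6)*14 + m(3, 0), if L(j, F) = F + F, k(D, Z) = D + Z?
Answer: 167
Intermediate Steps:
m(U, V) = -1 + U*V*(-2 + V) (m(U, V) = ((V - 2)*U)*V - 1 = ((-2 + V)*U)*V - 1 = (U*(-2 + V))*V - 1 = U*V*(-2 + V) - 1 = -1 + U*V*(-2 + V))
L(j, F) = 2*F
L((-2 + 0)*(-4 + 6) + 5, 6)*14 + m(3, 0) = (2*6)*14 + (-1 + 3*0*(-2 + 0)) = 12*14 + (-1 + 3*0*(-2)) = 168 + (-1 + 0) = 168 - 1 = 167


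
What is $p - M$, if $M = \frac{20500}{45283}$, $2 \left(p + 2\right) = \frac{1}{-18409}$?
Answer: $- \frac{4089273271}{1667229494} \approx -2.4527$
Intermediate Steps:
$p = - \frac{73637}{36818}$ ($p = -2 + \frac{1}{2 \left(-18409\right)} = -2 + \frac{1}{2} \left(- \frac{1}{18409}\right) = -2 - \frac{1}{36818} = - \frac{73637}{36818} \approx -2.0$)
$M = \frac{20500}{45283}$ ($M = 20500 \cdot \frac{1}{45283} = \frac{20500}{45283} \approx 0.45271$)
$p - M = - \frac{73637}{36818} - \frac{20500}{45283} = - \frac{4089273271}{1667229494}$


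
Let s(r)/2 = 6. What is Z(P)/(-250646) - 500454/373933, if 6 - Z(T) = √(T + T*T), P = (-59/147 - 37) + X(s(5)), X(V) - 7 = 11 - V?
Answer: -62719518441/46862405359 + √5157226/18422481 ≈ -1.3383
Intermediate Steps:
s(r) = 12 (s(r) = 2*6 = 12)
X(V) = 18 - V (X(V) = 7 + (11 - V) = 18 - V)
P = -4616/147 (P = (-59/147 - 37) + (18 - 1*12) = (-59*1/147 - 37) + (18 - 12) = (-59/147 - 37) + 6 = -5498/147 + 6 = -4616/147 ≈ -31.401)
Z(T) = 6 - √(T + T²) (Z(T) = 6 - √(T + T*T) = 6 - √(T + T²))
Z(P)/(-250646) - 500454/373933 = (6 - √(-4616*(1 - 4616/147)/147))/(-250646) - 500454/373933 = (6 - √(-4616/147*(-4469/147)))*(-1/250646) - 500454*1/373933 = (6 - √(20628904/21609))*(-1/250646) - 500454/373933 = (6 - 2*√5157226/147)*(-1/250646) - 500454/373933 = (-3/125323 + √5157226/18422481) - 500454/373933 = -62719518441/46862405359 + √5157226/18422481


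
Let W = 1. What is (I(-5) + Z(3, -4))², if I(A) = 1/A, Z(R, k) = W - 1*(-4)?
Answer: 576/25 ≈ 23.040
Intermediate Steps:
Z(R, k) = 5 (Z(R, k) = 1 - 1*(-4) = 1 + 4 = 5)
I(A) = 1/A
(I(-5) + Z(3, -4))² = (1/(-5) + 5)² = (-⅕ + 5)² = (24/5)² = 576/25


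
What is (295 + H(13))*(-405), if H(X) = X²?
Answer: -187920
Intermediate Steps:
(295 + H(13))*(-405) = (295 + 13²)*(-405) = (295 + 169)*(-405) = 464*(-405) = -187920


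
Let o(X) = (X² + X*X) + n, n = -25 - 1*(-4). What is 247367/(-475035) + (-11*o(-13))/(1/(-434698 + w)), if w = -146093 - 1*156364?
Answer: 1221058221209608/475035 ≈ 2.5705e+9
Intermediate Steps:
n = -21 (n = -25 + 4 = -21)
w = -302457 (w = -146093 - 156364 = -302457)
o(X) = -21 + 2*X² (o(X) = (X² + X*X) - 21 = (X² + X²) - 21 = 2*X² - 21 = -21 + 2*X²)
247367/(-475035) + (-11*o(-13))/(1/(-434698 + w)) = 247367/(-475035) + (-11*(-21 + 2*(-13)²))/(1/(-434698 - 302457)) = 247367*(-1/475035) + (-11*(-21 + 2*169))/(1/(-737155)) = -247367/475035 + (-11*(-21 + 338))/(-1/737155) = -247367/475035 - 11*317*(-737155) = -247367/475035 - 3487*(-737155) = -247367/475035 + 2570459485 = 1221058221209608/475035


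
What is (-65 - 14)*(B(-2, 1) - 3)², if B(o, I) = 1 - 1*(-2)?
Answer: 0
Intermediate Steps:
B(o, I) = 3 (B(o, I) = 1 + 2 = 3)
(-65 - 14)*(B(-2, 1) - 3)² = (-65 - 14)*(3 - 3)² = -79*0² = -79*0 = 0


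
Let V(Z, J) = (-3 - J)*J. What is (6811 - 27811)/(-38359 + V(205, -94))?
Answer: 21000/46913 ≈ 0.44764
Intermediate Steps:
V(Z, J) = J*(-3 - J)
(6811 - 27811)/(-38359 + V(205, -94)) = (6811 - 27811)/(-38359 - 1*(-94)*(3 - 94)) = -21000/(-38359 - 1*(-94)*(-91)) = -21000/(-38359 - 8554) = -21000/(-46913) = -21000*(-1/46913) = 21000/46913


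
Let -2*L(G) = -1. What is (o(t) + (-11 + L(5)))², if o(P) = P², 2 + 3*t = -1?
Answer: 361/4 ≈ 90.250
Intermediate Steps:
t = -1 (t = -⅔ + (⅓)*(-1) = -⅔ - ⅓ = -1)
L(G) = ½ (L(G) = -½*(-1) = ½)
(o(t) + (-11 + L(5)))² = ((-1)² + (-11 + ½))² = (1 - 21/2)² = (-19/2)² = 361/4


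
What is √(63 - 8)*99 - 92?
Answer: -92 + 99*√55 ≈ 642.20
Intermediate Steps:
√(63 - 8)*99 - 92 = √55*99 - 92 = 99*√55 - 92 = -92 + 99*√55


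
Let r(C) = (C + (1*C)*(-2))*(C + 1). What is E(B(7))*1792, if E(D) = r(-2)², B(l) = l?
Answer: 7168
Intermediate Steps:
r(C) = -C*(1 + C) (r(C) = (C + C*(-2))*(1 + C) = (C - 2*C)*(1 + C) = (-C)*(1 + C) = -C*(1 + C))
E(D) = 4 (E(D) = (-1*(-2)*(1 - 2))² = (-1*(-2)*(-1))² = (-2)² = 4)
E(B(7))*1792 = 4*1792 = 7168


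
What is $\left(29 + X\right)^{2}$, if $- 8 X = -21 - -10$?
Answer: $\frac{59049}{64} \approx 922.64$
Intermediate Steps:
$X = \frac{11}{8}$ ($X = - \frac{-21 - -10}{8} = - \frac{-21 + 10}{8} = \left(- \frac{1}{8}\right) \left(-11\right) = \frac{11}{8} \approx 1.375$)
$\left(29 + X\right)^{2} = \left(29 + \frac{11}{8}\right)^{2} = \left(\frac{243}{8}\right)^{2} = \frac{59049}{64}$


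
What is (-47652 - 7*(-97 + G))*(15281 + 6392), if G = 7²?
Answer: -1025479668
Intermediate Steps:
G = 49
(-47652 - 7*(-97 + G))*(15281 + 6392) = (-47652 - 7*(-97 + 49))*(15281 + 6392) = (-47652 - 7*(-48))*21673 = (-47652 + 336)*21673 = -47316*21673 = -1025479668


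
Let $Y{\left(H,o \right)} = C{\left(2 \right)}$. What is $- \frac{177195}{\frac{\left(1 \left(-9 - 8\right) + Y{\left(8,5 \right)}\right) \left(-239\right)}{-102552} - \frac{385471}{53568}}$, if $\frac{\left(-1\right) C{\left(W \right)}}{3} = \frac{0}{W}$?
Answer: $\frac{40559238060480}{1656186199} \approx 24490.0$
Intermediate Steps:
$C{\left(W \right)} = 0$ ($C{\left(W \right)} = - 3 \frac{0}{W} = \left(-3\right) 0 = 0$)
$Y{\left(H,o \right)} = 0$
$- \frac{177195}{\frac{\left(1 \left(-9 - 8\right) + Y{\left(8,5 \right)}\right) \left(-239\right)}{-102552} - \frac{385471}{53568}} = - \frac{177195}{\frac{\left(1 \left(-9 - 8\right) + 0\right) \left(-239\right)}{-102552} - \frac{385471}{53568}} = - \frac{177195}{\left(1 \left(-17\right) + 0\right) \left(-239\right) \left(- \frac{1}{102552}\right) - \frac{385471}{53568}} = - \frac{177195}{\left(-17 + 0\right) \left(-239\right) \left(- \frac{1}{102552}\right) - \frac{385471}{53568}} = - \frac{177195}{\left(-17\right) \left(-239\right) \left(- \frac{1}{102552}\right) - \frac{385471}{53568}} = - \frac{177195}{4063 \left(- \frac{1}{102552}\right) - \frac{385471}{53568}} = - \frac{177195}{- \frac{4063}{102552} - \frac{385471}{53568}} = - \frac{177195}{- \frac{1656186199}{228896064}} = \left(-177195\right) \left(- \frac{228896064}{1656186199}\right) = \frac{40559238060480}{1656186199}$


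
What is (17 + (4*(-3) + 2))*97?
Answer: 679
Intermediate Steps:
(17 + (4*(-3) + 2))*97 = (17 + (-12 + 2))*97 = (17 - 10)*97 = 7*97 = 679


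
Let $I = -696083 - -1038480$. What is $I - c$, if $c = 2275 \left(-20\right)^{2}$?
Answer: $-567603$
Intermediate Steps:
$I = 342397$ ($I = -696083 + 1038480 = 342397$)
$c = 910000$ ($c = 2275 \cdot 400 = 910000$)
$I - c = 342397 - 910000 = -567603$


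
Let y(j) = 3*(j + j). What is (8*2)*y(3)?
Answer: 288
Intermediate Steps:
y(j) = 6*j (y(j) = 3*(2*j) = 6*j)
(8*2)*y(3) = (8*2)*(6*3) = 16*18 = 288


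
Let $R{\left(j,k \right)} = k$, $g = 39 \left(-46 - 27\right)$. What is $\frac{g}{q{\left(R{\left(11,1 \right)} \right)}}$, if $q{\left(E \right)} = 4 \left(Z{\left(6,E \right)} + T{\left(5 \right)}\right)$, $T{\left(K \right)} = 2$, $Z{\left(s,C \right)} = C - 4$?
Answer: $\frac{2847}{4} \approx 711.75$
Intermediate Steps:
$Z{\left(s,C \right)} = -4 + C$
$g = -2847$ ($g = 39 \left(-73\right) = -2847$)
$q{\left(E \right)} = -8 + 4 E$ ($q{\left(E \right)} = 4 \left(\left(-4 + E\right) + 2\right) = 4 \left(-2 + E\right) = -8 + 4 E$)
$\frac{g}{q{\left(R{\left(11,1 \right)} \right)}} = - \frac{2847}{-8 + 4 \cdot 1} = - \frac{2847}{-8 + 4} = - \frac{2847}{-4} = \left(-2847\right) \left(- \frac{1}{4}\right) = \frac{2847}{4}$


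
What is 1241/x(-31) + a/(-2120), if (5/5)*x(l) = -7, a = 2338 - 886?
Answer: -660271/3710 ≈ -177.97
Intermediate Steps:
a = 1452
x(l) = -7
1241/x(-31) + a/(-2120) = 1241/(-7) + 1452/(-2120) = 1241*(-⅐) + 1452*(-1/2120) = -1241/7 - 363/530 = -660271/3710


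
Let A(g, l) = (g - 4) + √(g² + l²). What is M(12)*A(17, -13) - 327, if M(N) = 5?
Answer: -262 + 5*√458 ≈ -155.00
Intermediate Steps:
A(g, l) = -4 + g + √(g² + l²) (A(g, l) = (-4 + g) + √(g² + l²) = -4 + g + √(g² + l²))
M(12)*A(17, -13) - 327 = 5*(-4 + 17 + √(17² + (-13)²)) - 327 = 5*(-4 + 17 + √(289 + 169)) - 327 = 5*(-4 + 17 + √458) - 327 = 5*(13 + √458) - 327 = (65 + 5*√458) - 327 = -262 + 5*√458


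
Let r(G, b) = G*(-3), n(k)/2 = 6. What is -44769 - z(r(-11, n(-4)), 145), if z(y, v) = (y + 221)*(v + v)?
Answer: -118429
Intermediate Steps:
n(k) = 12 (n(k) = 2*6 = 12)
r(G, b) = -3*G
z(y, v) = 2*v*(221 + y) (z(y, v) = (221 + y)*(2*v) = 2*v*(221 + y))
-44769 - z(r(-11, n(-4)), 145) = -44769 - 2*145*(221 - 3*(-11)) = -44769 - 2*145*(221 + 33) = -44769 - 2*145*254 = -44769 - 1*73660 = -44769 - 73660 = -118429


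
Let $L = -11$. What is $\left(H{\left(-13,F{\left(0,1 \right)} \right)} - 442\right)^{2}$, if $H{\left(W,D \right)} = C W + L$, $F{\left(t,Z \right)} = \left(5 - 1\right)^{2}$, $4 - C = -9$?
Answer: $386884$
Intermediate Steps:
$C = 13$ ($C = 4 - -9 = 4 + 9 = 13$)
$F{\left(t,Z \right)} = 16$ ($F{\left(t,Z \right)} = 4^{2} = 16$)
$H{\left(W,D \right)} = -11 + 13 W$ ($H{\left(W,D \right)} = 13 W - 11 = -11 + 13 W$)
$\left(H{\left(-13,F{\left(0,1 \right)} \right)} - 442\right)^{2} = \left(\left(-11 + 13 \left(-13\right)\right) - 442\right)^{2} = \left(\left(-11 - 169\right) - 442\right)^{2} = \left(-180 - 442\right)^{2} = \left(-622\right)^{2} = 386884$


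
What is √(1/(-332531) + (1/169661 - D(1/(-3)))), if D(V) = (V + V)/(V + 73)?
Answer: √347049527071867323818599/6149512077019 ≈ 0.095798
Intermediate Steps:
D(V) = 2*V/(73 + V) (D(V) = (2*V)/(73 + V) = 2*V/(73 + V))
√(1/(-332531) + (1/169661 - D(1/(-3)))) = √(1/(-332531) + (1/169661 - 2/((-3)*(73 + 1/(-3))))) = √(-1/332531 + (1/169661 - 2*(-1)/(3*(73 - ⅓)))) = √(-1/332531 + (1/169661 - 2*(-1)/(3*218/3))) = √(-1/332531 + (1/169661 - 2*(-1)*3/(3*218))) = √(-1/332531 + (1/169661 - 1*(-1/109))) = √(-1/332531 + (1/169661 + 1/109)) = √(-1/332531 + 169770/18493049) = √(56435294821/6149512077019) = √347049527071867323818599/6149512077019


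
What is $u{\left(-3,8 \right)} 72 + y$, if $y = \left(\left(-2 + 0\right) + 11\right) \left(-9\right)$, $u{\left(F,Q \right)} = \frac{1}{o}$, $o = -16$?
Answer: $- \frac{171}{2} \approx -85.5$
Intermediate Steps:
$u{\left(F,Q \right)} = - \frac{1}{16}$ ($u{\left(F,Q \right)} = \frac{1}{-16} = - \frac{1}{16}$)
$y = -81$ ($y = \left(-2 + 11\right) \left(-9\right) = 9 \left(-9\right) = -81$)
$u{\left(-3,8 \right)} 72 + y = \left(- \frac{1}{16}\right) 72 - 81 = - \frac{9}{2} - 81 = - \frac{171}{2}$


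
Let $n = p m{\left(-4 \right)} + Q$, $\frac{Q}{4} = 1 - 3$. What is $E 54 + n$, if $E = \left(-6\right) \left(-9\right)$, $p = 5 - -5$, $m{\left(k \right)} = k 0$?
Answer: $2908$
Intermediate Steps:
$m{\left(k \right)} = 0$
$Q = -8$ ($Q = 4 \left(1 - 3\right) = 4 \left(-2\right) = -8$)
$p = 10$ ($p = 5 + 5 = 10$)
$E = 54$
$n = -8$ ($n = 10 \cdot 0 - 8 = 0 - 8 = -8$)
$E 54 + n = 54 \cdot 54 - 8 = 2916 - 8 = 2908$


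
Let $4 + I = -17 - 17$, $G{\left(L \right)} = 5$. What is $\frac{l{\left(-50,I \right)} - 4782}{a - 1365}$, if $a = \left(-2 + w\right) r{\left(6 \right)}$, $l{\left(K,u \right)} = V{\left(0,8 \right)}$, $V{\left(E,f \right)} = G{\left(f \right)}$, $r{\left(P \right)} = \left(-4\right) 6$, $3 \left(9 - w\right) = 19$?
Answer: $\frac{4777}{1381} \approx 3.4591$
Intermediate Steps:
$w = \frac{8}{3}$ ($w = 9 - \frac{19}{3} = \frac{8}{3} \approx 2.6667$)
$r{\left(P \right)} = -24$
$V{\left(E,f \right)} = 5$
$I = -38$ ($I = -4 - 34 = -38$)
$l{\left(K,u \right)} = 5$
$a = -16$ ($a = \left(-2 + \frac{8}{3}\right) \left(-24\right) = \frac{2}{3} \left(-24\right) = -16$)
$\frac{l{\left(-50,I \right)} - 4782}{a - 1365} = \frac{5 - 4782}{-16 - 1365} = - \frac{4777}{-1381} = \left(-4777\right) \left(- \frac{1}{1381}\right) = \frac{4777}{1381}$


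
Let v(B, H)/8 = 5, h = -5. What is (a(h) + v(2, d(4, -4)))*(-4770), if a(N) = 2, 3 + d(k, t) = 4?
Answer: -200340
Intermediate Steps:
d(k, t) = 1 (d(k, t) = -3 + 4 = 1)
v(B, H) = 40 (v(B, H) = 8*5 = 40)
(a(h) + v(2, d(4, -4)))*(-4770) = (2 + 40)*(-4770) = 42*(-4770) = -200340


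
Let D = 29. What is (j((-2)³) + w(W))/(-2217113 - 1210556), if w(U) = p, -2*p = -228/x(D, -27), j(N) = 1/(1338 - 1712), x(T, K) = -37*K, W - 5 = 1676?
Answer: -13879/426888752598 ≈ -3.2512e-8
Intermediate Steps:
W = 1681 (W = 5 + 1676 = 1681)
j(N) = -1/374 (j(N) = 1/(-374) = -1/374)
p = 38/333 (p = -(-114)/((-37*(-27))) = -(-114)/999 = -½*(-76/333) = 38/333 ≈ 0.11411)
w(U) = 38/333
(j((-2)³) + w(W))/(-2217113 - 1210556) = (-1/374 + 38/333)/(-2217113 - 1210556) = (13879/124542)/(-3427669) = (13879/124542)*(-1/3427669) = -13879/426888752598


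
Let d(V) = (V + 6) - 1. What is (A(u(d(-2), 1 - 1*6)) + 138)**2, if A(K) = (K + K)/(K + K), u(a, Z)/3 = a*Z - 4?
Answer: 19321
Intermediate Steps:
d(V) = 5 + V (d(V) = (6 + V) - 1 = 5 + V)
u(a, Z) = -12 + 3*Z*a (u(a, Z) = 3*(a*Z - 4) = 3*(Z*a - 4) = 3*(-4 + Z*a) = -12 + 3*Z*a)
A(K) = 1 (A(K) = (2*K)/((2*K)) = (2*K)*(1/(2*K)) = 1)
(A(u(d(-2), 1 - 1*6)) + 138)**2 = (1 + 138)**2 = 139**2 = 19321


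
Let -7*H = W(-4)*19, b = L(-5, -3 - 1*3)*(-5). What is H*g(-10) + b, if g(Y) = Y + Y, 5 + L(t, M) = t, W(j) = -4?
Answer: -1170/7 ≈ -167.14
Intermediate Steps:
L(t, M) = -5 + t
g(Y) = 2*Y
b = 50 (b = (-5 - 5)*(-5) = -10*(-5) = 50)
H = 76/7 (H = -(-4)*19/7 = -⅐*(-76) = 76/7 ≈ 10.857)
H*g(-10) + b = 76*(2*(-10))/7 + 50 = (76/7)*(-20) + 50 = -1520/7 + 50 = -1170/7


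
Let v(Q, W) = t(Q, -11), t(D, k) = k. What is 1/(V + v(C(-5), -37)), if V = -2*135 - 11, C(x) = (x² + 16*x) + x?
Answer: -1/292 ≈ -0.0034247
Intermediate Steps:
C(x) = x² + 17*x
v(Q, W) = -11
V = -281 (V = -270 - 11 = -281)
1/(V + v(C(-5), -37)) = 1/(-281 - 11) = 1/(-292) = -1/292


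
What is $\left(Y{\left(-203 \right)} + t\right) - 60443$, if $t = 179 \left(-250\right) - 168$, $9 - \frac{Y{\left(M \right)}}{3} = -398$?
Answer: $-104140$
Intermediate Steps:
$Y{\left(M \right)} = 1221$ ($Y{\left(M \right)} = 27 - -1194 = 27 + 1194 = 1221$)
$t = -44918$ ($t = -44750 - 168 = -44918$)
$\left(Y{\left(-203 \right)} + t\right) - 60443 = \left(1221 - 44918\right) - 60443 = -43697 - 60443 = -104140$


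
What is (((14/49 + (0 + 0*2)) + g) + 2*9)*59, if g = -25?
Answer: -2773/7 ≈ -396.14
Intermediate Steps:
(((14/49 + (0 + 0*2)) + g) + 2*9)*59 = (((14/49 + (0 + 0*2)) - 25) + 2*9)*59 = (((14*(1/49) + (0 + 0)) - 25) + 18)*59 = (((2/7 + 0) - 25) + 18)*59 = ((2/7 - 25) + 18)*59 = (-173/7 + 18)*59 = -47/7*59 = -2773/7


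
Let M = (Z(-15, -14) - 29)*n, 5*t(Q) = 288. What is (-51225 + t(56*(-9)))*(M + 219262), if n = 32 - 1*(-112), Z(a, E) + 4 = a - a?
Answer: -10975918974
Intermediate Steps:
Z(a, E) = -4 (Z(a, E) = -4 + (a - a) = -4 + 0 = -4)
n = 144 (n = 32 + 112 = 144)
t(Q) = 288/5 (t(Q) = (⅕)*288 = 288/5)
M = -4752 (M = (-4 - 29)*144 = -33*144 = -4752)
(-51225 + t(56*(-9)))*(M + 219262) = (-51225 + 288/5)*(-4752 + 219262) = -255837/5*214510 = -10975918974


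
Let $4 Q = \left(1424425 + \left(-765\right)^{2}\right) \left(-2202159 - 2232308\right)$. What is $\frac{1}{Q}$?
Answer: $- \frac{2}{4455863303275} \approx -4.4885 \cdot 10^{-13}$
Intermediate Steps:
$Q = - \frac{4455863303275}{2}$ ($Q = \frac{\left(1424425 + \left(-765\right)^{2}\right) \left(-2202159 - 2232308\right)}{4} = \frac{\left(1424425 + 585225\right) \left(-4434467\right)}{4} = \frac{2009650 \left(-4434467\right)}{4} = \frac{1}{4} \left(-8911726606550\right) = - \frac{4455863303275}{2} \approx -2.2279 \cdot 10^{12}$)
$\frac{1}{Q} = \frac{1}{- \frac{4455863303275}{2}} = - \frac{2}{4455863303275}$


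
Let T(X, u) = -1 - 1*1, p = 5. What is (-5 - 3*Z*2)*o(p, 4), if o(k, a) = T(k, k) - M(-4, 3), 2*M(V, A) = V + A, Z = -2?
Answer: -21/2 ≈ -10.500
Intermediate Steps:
T(X, u) = -2 (T(X, u) = -1 - 1 = -2)
M(V, A) = A/2 + V/2 (M(V, A) = (V + A)/2 = (A + V)/2 = A/2 + V/2)
o(k, a) = -3/2 (o(k, a) = -2 - ((½)*3 + (½)*(-4)) = -2 - (3/2 - 2) = -2 - 1*(-½) = -2 + ½ = -3/2)
(-5 - 3*Z*2)*o(p, 4) = (-5 - 3*(-2)*2)*(-3/2) = (-5 + 6*2)*(-3/2) = (-5 + 12)*(-3/2) = 7*(-3/2) = -21/2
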